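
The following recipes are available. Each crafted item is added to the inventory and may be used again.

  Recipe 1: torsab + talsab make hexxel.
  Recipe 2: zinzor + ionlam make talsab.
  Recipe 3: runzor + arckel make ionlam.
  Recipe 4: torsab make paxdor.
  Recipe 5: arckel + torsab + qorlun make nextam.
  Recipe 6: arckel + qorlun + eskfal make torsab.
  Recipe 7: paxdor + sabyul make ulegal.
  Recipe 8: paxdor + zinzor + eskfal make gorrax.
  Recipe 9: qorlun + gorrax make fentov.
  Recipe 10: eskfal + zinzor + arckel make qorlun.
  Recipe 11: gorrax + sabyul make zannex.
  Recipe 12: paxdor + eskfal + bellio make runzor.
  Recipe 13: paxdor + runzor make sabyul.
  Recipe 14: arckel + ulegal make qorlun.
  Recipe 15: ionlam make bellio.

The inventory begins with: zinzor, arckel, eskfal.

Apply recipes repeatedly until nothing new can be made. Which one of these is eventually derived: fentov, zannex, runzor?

fentov

Using Recipe 10, eskfal, zinzor, and arckel make qorlun.
Using Recipe 6, arckel, qorlun, and eskfal make torsab.
torsab → paxdor (Recipe 4).
Using Recipe 8, paxdor, zinzor, and eskfal make gorrax.
Using Recipe 9, qorlun and gorrax make fentov.
runzor would need paxdor, eskfal, and bellio (Recipe 12), but bellio is never obtained. zannex would need gorrax and sabyul (Recipe 11), but sabyul is never obtained.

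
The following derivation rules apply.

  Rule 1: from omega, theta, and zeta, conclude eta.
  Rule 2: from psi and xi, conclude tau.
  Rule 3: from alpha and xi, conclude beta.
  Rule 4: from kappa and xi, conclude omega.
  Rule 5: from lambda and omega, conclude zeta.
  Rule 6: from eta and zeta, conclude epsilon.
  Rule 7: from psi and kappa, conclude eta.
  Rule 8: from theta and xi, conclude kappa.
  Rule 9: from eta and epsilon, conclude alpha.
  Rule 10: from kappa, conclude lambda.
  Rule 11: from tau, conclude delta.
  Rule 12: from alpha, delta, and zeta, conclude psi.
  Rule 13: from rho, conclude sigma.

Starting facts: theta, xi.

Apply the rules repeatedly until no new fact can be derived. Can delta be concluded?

delta would need tau (Rule 11), but tau is never established.

No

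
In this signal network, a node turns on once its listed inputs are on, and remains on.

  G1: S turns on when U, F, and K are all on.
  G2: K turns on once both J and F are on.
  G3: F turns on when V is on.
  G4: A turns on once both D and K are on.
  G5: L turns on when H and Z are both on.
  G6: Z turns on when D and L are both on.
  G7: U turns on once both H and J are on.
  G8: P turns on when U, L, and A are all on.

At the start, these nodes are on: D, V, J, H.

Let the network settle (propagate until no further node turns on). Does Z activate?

No

Z would need D and L (G6), but L never turns on.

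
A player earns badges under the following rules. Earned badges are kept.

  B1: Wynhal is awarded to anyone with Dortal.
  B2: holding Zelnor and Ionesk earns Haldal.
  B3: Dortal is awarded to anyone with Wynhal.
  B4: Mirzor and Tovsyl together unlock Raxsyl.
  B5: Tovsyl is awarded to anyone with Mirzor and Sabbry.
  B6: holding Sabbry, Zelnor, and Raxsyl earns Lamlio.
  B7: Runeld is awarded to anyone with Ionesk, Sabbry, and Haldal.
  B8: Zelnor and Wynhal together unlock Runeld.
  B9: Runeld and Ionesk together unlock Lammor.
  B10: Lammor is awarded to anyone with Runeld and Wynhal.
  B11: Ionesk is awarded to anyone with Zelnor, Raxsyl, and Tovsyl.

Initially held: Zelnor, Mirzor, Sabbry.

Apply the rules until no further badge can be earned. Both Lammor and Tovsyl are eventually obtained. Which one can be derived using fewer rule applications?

Tovsyl

Tovsyl: With Mirzor and Sabbry, Tovsyl is earned (B5). [1 rule application]
Lammor: With Mirzor and Sabbry, Tovsyl is earned (B5). With Mirzor and Tovsyl, Raxsyl is earned (B4). With Zelnor, Raxsyl, and Tovsyl, Ionesk is earned (B11). With Zelnor and Ionesk, Haldal is earned (B2). With Ionesk, Sabbry, and Haldal, Runeld is earned (B7). With Runeld and Ionesk, Lammor is earned (B9). [6 rule applications]
Tovsyl needs fewer.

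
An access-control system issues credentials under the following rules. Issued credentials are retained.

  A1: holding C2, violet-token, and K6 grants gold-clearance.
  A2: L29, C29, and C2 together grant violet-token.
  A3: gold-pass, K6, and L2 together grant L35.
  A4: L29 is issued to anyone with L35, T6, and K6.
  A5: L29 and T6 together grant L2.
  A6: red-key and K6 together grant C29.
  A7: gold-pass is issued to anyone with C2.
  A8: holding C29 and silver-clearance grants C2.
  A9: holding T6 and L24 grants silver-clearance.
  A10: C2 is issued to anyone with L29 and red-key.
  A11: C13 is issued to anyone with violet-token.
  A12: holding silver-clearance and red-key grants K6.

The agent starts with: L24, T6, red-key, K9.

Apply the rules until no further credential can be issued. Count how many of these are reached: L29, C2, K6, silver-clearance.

Holding T6 and L24 grants silver-clearance (A9).
Holding silver-clearance and red-key grants K6 (A12).
Holding red-key and K6 grants C29 (A6).
Holding C29 and silver-clearance grants C2 (A8).
L29 would need L35, T6, and K6 (A4), but L35 is never granted.
C2: reached.
K6: reached.
silver-clearance: reached.
Reached: C2, K6, and silver-clearance — 3 of the 4.

3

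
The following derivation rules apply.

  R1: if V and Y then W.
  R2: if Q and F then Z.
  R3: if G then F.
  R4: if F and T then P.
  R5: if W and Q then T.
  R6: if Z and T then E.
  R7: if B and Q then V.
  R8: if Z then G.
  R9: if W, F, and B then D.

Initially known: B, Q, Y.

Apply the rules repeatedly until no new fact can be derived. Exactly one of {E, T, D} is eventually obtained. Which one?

From B and Q, R7 gives V.
From V and Y, R1 gives W.
From W and Q, R5 gives T.
D would need W, F, and B (R9), but F is never established. E would need Z and T (R6), but Z is never established.

T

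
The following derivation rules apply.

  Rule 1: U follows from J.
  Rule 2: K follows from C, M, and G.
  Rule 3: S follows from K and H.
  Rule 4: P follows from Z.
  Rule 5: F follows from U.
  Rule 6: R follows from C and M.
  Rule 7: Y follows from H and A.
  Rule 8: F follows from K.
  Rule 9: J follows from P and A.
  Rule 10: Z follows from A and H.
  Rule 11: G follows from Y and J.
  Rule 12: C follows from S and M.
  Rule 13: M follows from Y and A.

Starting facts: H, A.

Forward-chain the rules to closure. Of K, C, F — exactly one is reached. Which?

A and H hold, so Z follows (Rule 10).
From Z, Rule 4 gives P.
From P and A, Rule 9 gives J.
From J, Rule 1 gives U.
U holds, so F follows (Rule 5).
C would need S and M (Rule 12), but S is never established. K would need C, M, and G (Rule 2), but C is never established.

F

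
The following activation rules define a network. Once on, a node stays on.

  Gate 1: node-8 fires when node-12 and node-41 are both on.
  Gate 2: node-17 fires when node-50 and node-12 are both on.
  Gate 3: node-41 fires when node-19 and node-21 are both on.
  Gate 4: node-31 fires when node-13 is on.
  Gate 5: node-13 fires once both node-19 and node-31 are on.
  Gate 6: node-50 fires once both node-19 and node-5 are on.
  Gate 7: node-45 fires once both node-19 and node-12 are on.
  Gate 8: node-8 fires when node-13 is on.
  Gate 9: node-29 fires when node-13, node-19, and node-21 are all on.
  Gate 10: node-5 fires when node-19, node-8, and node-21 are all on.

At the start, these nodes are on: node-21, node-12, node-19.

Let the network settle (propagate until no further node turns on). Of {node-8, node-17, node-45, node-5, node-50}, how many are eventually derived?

5

Gate 3: node-19 and node-21 on → node-41 on.
node-19 and node-12 are on, so node-45 fires (Gate 7).
Gate 1: node-12 and node-41 on → node-8 on.
node-19, node-8, and node-21 are on, so node-5 fires (Gate 10).
node-19 and node-5 are on, so node-50 fires (Gate 6).
Gate 2: node-50 and node-12 on → node-17 on.
node-8: reached.
node-17: reached.
node-45: reached.
node-5: reached.
node-50: reached.
All 5 are reached.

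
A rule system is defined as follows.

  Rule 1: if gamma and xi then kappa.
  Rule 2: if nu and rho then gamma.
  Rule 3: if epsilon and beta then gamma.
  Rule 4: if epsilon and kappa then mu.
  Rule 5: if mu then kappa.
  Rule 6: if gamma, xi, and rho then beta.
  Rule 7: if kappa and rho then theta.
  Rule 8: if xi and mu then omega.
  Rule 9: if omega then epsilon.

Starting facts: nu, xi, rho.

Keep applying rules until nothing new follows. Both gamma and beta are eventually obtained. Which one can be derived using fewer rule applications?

gamma

gamma: nu and rho hold, so gamma follows (Rule 2). [1 rule application]
beta: nu and rho hold, so gamma follows (Rule 2). gamma, xi, and rho hold, so beta follows (Rule 6). [2 rule applications]
gamma needs fewer.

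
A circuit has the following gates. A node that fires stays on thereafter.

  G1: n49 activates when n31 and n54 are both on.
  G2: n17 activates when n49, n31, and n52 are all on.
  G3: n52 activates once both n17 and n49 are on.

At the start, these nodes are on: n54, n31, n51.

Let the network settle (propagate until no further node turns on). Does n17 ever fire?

No

n17 would need n49, n31, and n52 (G2), but n52 never turns on.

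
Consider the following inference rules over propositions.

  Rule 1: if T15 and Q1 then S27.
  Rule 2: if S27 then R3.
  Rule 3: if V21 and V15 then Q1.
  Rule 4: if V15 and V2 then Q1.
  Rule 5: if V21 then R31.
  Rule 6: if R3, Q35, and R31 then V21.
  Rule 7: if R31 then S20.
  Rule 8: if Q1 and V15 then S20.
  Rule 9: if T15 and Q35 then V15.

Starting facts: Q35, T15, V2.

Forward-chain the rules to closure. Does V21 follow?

V21 would need R3, Q35, and R31 (Rule 6), but R31 is never established.

No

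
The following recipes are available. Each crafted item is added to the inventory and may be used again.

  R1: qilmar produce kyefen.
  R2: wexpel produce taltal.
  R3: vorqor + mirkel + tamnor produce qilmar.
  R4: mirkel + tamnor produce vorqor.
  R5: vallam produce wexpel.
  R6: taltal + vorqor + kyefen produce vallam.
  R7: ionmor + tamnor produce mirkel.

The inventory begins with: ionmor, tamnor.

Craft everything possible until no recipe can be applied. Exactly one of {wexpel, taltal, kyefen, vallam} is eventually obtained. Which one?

kyefen

Using R7, ionmor and tamnor make mirkel.
mirkel + tamnor → vorqor (R4).
vorqor + mirkel + tamnor → qilmar (R3).
qilmar → kyefen (R1).
vallam would need taltal, vorqor, and kyefen (R6), but taltal is never obtained. wexpel would need vallam (R5), but vallam is never obtained. taltal would need wexpel (R2), but wexpel is never obtained.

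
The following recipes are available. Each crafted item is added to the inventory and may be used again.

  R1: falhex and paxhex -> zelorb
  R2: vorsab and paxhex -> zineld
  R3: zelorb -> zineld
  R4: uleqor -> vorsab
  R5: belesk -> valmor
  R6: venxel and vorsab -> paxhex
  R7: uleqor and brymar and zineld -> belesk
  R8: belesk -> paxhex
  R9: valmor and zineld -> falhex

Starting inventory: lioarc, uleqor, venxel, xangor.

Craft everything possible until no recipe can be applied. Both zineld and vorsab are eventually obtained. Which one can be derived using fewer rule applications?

vorsab

vorsab: uleqor -> vorsab (R4). [1 rule application]
zineld: Using R4, uleqor makes vorsab. Using R6, venxel and vorsab make paxhex. vorsab and paxhex -> zineld (R2). [3 rule applications]
vorsab needs fewer.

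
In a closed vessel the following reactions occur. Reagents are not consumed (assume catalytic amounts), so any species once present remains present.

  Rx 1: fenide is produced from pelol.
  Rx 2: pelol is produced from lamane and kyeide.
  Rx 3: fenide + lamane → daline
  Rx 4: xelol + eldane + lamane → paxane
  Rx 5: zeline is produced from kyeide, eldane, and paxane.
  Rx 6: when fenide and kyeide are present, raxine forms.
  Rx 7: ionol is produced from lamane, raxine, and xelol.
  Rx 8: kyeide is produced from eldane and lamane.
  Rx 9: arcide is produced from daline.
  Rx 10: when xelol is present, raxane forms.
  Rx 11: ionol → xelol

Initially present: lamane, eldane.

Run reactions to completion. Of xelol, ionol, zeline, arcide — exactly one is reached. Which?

eldane and lamane present → kyeide forms (Rx 8).
lamane and kyeide present → pelol forms (Rx 2).
pelol present → fenide forms (Rx 1).
fenide and lamane present → daline forms (Rx 3).
daline present → arcide forms (Rx 9).
zeline would need kyeide, eldane, and paxane (Rx 5), but paxane never forms. ionol would need lamane, raxine, and xelol (Rx 7), but xelol never forms. xelol would need ionol (Rx 11), but ionol never forms.

arcide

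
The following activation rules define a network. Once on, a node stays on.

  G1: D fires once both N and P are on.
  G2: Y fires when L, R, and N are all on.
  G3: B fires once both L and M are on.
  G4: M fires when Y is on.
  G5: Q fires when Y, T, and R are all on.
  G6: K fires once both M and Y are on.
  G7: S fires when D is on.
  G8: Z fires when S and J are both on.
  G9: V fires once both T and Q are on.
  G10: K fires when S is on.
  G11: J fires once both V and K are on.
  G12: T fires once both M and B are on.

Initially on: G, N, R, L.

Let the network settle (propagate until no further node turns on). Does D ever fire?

D would need N and P (G1), but P never turns on.

No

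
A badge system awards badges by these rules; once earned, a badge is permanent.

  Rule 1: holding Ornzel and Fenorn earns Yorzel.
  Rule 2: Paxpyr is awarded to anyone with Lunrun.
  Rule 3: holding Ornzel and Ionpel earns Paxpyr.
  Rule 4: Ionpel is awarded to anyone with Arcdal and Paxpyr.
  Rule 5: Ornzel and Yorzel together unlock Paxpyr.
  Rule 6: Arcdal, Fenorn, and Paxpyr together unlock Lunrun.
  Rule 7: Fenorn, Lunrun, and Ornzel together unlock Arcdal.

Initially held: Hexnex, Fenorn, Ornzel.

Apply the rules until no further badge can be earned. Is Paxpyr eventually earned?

Yes

With Ornzel and Fenorn, Yorzel is earned (Rule 1).
With Ornzel and Yorzel, Paxpyr is earned (Rule 5).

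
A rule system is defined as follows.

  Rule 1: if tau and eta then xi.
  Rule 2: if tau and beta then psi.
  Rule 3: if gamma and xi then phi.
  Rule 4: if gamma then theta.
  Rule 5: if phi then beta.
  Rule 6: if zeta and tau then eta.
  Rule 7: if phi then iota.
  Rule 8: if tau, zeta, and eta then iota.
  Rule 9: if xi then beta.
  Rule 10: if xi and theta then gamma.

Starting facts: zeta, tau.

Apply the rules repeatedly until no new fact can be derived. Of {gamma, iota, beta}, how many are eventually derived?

zeta and tau hold, so eta follows (Rule 6).
tau, zeta, and eta hold, so iota follows (Rule 8).
From tau and eta, Rule 1 gives xi.
From xi, Rule 9 gives beta.
gamma would need xi and theta (Rule 10), but theta is never established.
iota: reached.
beta: reached.
Reached: iota and beta — 2 of the 3.

2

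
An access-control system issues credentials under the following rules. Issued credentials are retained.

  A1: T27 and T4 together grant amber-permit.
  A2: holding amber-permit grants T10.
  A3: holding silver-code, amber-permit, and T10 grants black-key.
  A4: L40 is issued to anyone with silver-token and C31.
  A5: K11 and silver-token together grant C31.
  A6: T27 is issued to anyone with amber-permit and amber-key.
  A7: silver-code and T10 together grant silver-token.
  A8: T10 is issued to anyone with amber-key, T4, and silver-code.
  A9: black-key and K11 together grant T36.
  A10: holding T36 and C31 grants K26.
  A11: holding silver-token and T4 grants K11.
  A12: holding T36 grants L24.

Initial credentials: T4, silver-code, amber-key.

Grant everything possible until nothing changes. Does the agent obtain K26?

K26 would need T36 and C31 (A10), but T36 is never granted.

No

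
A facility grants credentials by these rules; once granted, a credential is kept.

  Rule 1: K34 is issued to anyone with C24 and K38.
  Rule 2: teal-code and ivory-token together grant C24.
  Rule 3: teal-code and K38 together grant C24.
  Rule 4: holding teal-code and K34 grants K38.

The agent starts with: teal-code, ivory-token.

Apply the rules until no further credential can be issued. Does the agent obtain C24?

Yes

Holding teal-code and ivory-token grants C24 (Rule 2).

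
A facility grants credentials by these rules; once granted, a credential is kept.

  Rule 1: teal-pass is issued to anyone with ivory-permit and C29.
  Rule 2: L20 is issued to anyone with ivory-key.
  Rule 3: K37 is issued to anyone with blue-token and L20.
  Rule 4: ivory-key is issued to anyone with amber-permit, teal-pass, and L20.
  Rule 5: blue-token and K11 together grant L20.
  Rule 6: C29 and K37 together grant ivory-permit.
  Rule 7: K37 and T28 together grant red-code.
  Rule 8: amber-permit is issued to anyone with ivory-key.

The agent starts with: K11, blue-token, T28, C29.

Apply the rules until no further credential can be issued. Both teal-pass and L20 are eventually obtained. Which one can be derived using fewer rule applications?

L20

L20: Holding blue-token and K11 grants L20 (Rule 5). [1 rule application]
teal-pass: Holding blue-token and K11 grants L20 (Rule 5). Holding blue-token and L20 grants K37 (Rule 3). Holding C29 and K37 grants ivory-permit (Rule 6). Holding ivory-permit and C29 grants teal-pass (Rule 1). [4 rule applications]
L20 needs fewer.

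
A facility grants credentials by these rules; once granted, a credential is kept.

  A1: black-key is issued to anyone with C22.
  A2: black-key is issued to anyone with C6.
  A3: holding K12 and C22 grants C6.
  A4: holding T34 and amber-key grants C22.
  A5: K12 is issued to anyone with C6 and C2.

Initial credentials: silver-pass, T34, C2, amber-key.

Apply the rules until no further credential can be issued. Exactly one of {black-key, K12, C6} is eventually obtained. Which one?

black-key

Holding T34 and amber-key grants C22 (A4).
Holding C22 grants black-key (A1).
C6 would need K12 and C22 (A3), but K12 is never granted. K12 would need C6 and C2 (A5), but C6 is never granted.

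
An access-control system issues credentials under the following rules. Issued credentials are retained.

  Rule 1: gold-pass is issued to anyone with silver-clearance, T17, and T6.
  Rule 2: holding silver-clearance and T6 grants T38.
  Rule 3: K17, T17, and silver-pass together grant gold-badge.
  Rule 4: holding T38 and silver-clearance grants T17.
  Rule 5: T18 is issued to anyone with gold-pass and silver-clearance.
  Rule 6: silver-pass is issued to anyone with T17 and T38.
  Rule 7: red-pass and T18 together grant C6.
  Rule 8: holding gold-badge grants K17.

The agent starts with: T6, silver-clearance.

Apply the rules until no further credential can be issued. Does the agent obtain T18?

Yes

Holding silver-clearance and T6 grants T38 (Rule 2).
Holding T38 and silver-clearance grants T17 (Rule 4).
Holding silver-clearance, T17, and T6 grants gold-pass (Rule 1).
Holding gold-pass and silver-clearance grants T18 (Rule 5).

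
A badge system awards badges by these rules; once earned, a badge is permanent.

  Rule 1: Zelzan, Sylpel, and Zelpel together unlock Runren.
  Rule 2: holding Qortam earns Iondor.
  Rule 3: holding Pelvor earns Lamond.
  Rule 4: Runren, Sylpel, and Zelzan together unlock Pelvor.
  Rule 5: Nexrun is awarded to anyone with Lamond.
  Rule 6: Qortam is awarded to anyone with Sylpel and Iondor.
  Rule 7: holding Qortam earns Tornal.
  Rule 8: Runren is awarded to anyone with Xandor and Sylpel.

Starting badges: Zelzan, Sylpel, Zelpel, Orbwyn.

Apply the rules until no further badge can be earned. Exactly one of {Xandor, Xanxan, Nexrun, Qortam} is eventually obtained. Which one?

Nexrun

With Zelzan, Sylpel, and Zelpel, Runren is earned (Rule 1).
With Runren, Sylpel, and Zelzan, Pelvor is earned (Rule 4).
With Pelvor, Lamond is earned (Rule 3).
With Lamond, Nexrun is earned (Rule 5).
No rule produces Xanxan, and it is not given. Qortam would need Sylpel and Iondor (Rule 6), but Iondor is never earned. No rule produces Xandor, and it is not given.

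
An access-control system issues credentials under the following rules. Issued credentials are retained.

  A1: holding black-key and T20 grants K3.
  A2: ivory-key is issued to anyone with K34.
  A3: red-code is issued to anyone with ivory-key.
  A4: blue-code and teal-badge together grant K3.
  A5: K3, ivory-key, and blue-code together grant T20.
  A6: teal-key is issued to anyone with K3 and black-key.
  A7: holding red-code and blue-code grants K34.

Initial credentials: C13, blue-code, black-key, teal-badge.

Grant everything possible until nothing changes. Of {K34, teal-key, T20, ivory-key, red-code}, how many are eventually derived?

1

Holding blue-code and teal-badge grants K3 (A4).
Holding K3 and black-key grants teal-key (A6).
K34 would need red-code and blue-code (A7), but red-code is never granted.
teal-key: reached.
T20 would need K3, ivory-key, and blue-code (A5), but ivory-key is never granted.
ivory-key would need K34 (A2), but K34 is never granted.
red-code would need ivory-key (A3), but ivory-key is never granted.
Reached: teal-key — 1 of the 5.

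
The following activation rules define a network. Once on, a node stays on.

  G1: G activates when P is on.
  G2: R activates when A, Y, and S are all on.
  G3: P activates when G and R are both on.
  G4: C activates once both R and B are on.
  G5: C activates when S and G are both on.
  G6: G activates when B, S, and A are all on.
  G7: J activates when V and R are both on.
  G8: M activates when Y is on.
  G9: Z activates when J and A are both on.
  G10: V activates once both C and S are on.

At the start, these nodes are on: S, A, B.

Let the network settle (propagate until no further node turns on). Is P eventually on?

P would need G and R (G3), but R never turns on.

No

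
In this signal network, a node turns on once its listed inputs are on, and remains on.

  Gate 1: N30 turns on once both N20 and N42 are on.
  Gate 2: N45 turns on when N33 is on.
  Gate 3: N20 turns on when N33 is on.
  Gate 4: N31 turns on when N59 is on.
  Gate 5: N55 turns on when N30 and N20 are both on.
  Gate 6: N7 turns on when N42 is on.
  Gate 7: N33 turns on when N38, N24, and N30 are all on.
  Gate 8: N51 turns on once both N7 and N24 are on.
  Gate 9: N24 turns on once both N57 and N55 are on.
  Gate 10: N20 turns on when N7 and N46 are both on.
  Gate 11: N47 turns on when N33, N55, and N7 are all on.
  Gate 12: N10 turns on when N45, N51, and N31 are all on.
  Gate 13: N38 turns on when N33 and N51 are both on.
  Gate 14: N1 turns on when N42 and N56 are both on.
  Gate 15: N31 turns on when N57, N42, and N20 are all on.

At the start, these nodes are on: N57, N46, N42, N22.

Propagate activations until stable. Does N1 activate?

N1 would need N42 and N56 (Gate 14), but N56 never turns on.

No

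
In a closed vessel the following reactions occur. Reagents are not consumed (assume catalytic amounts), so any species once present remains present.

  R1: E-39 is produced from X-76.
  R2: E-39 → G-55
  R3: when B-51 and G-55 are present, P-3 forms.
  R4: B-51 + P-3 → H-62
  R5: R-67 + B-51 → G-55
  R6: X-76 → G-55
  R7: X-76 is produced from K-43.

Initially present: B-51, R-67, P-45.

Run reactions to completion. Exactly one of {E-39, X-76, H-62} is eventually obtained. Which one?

R-67 and B-51 present → G-55 forms (R5).
B-51 and G-55 present → P-3 forms (R3).
B-51 and P-3 present → H-62 forms (R4).
X-76 would need K-43 (R7), but K-43 never forms. E-39 would need X-76 (R1), but X-76 never forms.

H-62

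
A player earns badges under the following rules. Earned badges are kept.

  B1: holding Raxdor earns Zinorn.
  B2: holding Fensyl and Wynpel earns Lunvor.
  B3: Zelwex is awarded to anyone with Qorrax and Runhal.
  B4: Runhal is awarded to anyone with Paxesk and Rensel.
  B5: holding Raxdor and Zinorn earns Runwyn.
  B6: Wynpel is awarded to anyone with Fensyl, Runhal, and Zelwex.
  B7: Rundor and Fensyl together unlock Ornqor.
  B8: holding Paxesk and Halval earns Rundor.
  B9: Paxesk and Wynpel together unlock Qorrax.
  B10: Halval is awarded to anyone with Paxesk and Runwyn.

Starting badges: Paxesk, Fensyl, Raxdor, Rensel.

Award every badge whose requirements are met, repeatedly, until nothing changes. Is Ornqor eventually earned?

With Raxdor, Zinorn is earned (B1).
With Raxdor and Zinorn, Runwyn is earned (B5).
With Paxesk and Runwyn, Halval is earned (B10).
With Paxesk and Halval, Rundor is earned (B8).
With Rundor and Fensyl, Ornqor is earned (B7).

Yes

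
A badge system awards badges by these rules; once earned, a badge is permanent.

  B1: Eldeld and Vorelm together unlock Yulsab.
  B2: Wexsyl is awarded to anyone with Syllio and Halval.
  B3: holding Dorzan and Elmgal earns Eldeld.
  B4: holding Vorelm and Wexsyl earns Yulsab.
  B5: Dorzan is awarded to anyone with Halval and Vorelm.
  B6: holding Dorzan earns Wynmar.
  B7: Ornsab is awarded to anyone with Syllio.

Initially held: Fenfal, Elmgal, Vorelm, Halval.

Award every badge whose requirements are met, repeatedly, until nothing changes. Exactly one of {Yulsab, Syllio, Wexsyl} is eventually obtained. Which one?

Yulsab

With Halval and Vorelm, Dorzan is earned (B5).
With Dorzan and Elmgal, Eldeld is earned (B3).
With Eldeld and Vorelm, Yulsab is earned (B1).
No rule produces Syllio, and it is not given. Wexsyl would need Syllio and Halval (B2), but Syllio is never earned.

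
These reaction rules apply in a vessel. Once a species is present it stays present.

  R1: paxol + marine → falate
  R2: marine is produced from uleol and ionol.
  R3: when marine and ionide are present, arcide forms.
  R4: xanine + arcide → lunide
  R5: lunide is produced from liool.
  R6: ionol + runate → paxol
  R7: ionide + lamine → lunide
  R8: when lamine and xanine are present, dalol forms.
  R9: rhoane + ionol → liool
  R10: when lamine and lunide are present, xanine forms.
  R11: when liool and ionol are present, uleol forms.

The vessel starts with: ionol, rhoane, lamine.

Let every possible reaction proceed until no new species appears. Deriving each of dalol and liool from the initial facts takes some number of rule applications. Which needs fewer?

liool

liool: rhoane and ionol present → liool forms (R9). [1 rule application]
dalol: rhoane and ionol present → liool forms (R9). liool present → lunide forms (R5). lamine and lunide present → xanine forms (R10). lamine and xanine present → dalol forms (R8). [4 rule applications]
liool needs fewer.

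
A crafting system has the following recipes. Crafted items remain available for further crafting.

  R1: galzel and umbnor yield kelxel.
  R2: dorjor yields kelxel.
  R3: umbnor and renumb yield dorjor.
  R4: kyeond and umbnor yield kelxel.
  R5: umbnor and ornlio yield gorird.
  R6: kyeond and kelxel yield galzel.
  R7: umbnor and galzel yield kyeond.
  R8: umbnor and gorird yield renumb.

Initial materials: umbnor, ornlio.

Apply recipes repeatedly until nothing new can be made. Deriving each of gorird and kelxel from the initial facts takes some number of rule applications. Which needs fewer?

gorird: umbnor and ornlio → gorird (R5). [1 rule application]
kelxel: umbnor and ornlio → gorird (R5). Using R8, umbnor and gorird make renumb. Using R3, umbnor and renumb make dorjor. Using R2, dorjor makes kelxel. [4 rule applications]
gorird needs fewer.

gorird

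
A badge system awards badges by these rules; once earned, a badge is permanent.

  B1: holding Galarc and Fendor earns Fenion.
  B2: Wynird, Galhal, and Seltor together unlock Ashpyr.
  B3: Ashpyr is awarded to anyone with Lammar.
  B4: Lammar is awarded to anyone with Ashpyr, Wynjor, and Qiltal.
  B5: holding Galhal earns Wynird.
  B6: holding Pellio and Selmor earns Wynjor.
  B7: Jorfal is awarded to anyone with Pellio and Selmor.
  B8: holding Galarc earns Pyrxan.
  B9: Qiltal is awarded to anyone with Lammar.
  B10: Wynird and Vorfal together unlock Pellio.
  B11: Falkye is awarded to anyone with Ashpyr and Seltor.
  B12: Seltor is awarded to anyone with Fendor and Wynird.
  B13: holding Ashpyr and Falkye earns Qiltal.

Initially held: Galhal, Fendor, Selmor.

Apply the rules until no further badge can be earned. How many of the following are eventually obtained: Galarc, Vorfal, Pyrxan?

0

No rule produces Galarc, and it is not given.
No rule produces Vorfal, and it is not given.
Pyrxan would need Galarc (B8), but Galarc is never earned.
None of the 3 are reached.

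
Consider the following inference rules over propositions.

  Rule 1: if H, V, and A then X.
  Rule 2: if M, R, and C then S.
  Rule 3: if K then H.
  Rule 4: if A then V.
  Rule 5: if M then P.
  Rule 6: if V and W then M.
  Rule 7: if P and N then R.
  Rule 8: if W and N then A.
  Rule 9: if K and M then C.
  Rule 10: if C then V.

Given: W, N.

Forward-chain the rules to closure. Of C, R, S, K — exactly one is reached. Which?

R

From W and N, Rule 8 gives A.
From A, Rule 4 gives V.
From V and W, Rule 6 gives M.
M holds, so P follows (Rule 5).
From P and N, Rule 7 gives R.
C would need K and M (Rule 9), but K is never established. S would need M, R, and C (Rule 2), but C is never established. No rule produces K, and it is not given.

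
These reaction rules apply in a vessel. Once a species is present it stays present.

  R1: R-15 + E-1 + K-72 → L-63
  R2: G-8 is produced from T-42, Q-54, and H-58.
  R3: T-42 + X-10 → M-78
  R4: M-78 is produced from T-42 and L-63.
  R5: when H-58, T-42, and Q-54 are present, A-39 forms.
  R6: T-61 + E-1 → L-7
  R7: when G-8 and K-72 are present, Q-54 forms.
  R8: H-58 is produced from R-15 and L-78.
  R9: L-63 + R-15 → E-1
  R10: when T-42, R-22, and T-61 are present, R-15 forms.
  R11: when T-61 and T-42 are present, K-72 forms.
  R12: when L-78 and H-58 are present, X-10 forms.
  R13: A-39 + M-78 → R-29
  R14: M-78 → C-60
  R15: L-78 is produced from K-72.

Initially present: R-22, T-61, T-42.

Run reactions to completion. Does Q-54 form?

Q-54 would need G-8 and K-72 (R7), but G-8 never forms.

No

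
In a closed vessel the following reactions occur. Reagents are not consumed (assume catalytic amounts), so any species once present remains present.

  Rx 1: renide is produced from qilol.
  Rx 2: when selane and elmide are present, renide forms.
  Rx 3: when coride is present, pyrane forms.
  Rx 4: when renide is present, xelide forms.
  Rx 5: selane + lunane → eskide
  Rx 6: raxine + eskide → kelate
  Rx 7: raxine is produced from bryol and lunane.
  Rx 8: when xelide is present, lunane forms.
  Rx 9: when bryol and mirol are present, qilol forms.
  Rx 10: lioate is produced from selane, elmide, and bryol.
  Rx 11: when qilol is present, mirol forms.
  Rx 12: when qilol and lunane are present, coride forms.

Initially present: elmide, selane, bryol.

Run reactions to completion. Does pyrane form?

pyrane would need coride (Rx 3), but coride never forms.

No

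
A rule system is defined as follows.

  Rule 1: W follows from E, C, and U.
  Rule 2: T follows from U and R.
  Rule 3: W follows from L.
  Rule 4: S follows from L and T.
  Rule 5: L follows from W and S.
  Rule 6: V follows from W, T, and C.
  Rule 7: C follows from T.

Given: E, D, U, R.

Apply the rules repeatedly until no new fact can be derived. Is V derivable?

Yes

From U and R, Rule 2 gives T.
T holds, so C follows (Rule 7).
E, C, and U hold, so W follows (Rule 1).
From W, T, and C, Rule 6 gives V.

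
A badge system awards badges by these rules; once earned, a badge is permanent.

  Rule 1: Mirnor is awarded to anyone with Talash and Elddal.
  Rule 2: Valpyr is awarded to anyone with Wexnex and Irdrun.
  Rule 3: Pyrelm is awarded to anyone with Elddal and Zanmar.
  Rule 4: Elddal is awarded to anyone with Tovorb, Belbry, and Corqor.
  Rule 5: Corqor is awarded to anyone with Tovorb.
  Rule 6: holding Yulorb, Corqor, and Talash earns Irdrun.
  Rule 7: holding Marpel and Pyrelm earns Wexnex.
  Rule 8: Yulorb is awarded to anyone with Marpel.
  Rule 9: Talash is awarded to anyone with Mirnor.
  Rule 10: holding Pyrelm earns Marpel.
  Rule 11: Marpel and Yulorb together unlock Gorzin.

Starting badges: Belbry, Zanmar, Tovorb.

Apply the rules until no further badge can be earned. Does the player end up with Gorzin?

With Tovorb, Corqor is earned (Rule 5).
With Tovorb, Belbry, and Corqor, Elddal is earned (Rule 4).
With Elddal and Zanmar, Pyrelm is earned (Rule 3).
With Pyrelm, Marpel is earned (Rule 10).
With Marpel, Yulorb is earned (Rule 8).
With Marpel and Yulorb, Gorzin is earned (Rule 11).

Yes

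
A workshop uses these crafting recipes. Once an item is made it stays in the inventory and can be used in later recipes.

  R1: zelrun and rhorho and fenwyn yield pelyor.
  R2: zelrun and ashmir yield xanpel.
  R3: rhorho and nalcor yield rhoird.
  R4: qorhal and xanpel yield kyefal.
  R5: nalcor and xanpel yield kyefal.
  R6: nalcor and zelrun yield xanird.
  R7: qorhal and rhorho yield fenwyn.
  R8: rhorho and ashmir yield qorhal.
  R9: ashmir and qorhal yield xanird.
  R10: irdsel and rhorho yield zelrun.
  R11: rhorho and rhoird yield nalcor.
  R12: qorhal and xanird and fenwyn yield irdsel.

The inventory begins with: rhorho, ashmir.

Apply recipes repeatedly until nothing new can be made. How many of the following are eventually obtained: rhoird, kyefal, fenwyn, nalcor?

2

Using R8, rhorho and ashmir make qorhal.
qorhal and rhorho → fenwyn (R7).
ashmir and qorhal → xanird (R9).
qorhal and xanird and fenwyn → irdsel (R12).
irdsel and rhorho → zelrun (R10).
zelrun and ashmir → xanpel (R2).
Using R4, qorhal and xanpel make kyefal.
rhoird would need rhorho and nalcor (R3), but nalcor is never obtained.
kyefal: reached.
fenwyn: reached.
nalcor would need rhorho and rhoird (R11), but rhoird is never obtained.
Reached: kyefal and fenwyn — 2 of the 4.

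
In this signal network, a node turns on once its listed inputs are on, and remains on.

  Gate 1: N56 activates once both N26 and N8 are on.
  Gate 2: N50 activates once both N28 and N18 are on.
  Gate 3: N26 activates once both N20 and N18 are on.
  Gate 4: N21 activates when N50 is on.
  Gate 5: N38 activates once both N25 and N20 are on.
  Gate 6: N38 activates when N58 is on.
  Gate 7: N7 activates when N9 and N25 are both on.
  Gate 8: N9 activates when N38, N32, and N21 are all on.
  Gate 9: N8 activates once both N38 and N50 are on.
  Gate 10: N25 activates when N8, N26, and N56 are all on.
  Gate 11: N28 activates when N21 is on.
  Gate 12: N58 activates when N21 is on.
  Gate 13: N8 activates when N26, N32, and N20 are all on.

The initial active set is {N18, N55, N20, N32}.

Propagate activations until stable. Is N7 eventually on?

No

N7 would need N9 and N25 (Gate 7), but N9 never turns on.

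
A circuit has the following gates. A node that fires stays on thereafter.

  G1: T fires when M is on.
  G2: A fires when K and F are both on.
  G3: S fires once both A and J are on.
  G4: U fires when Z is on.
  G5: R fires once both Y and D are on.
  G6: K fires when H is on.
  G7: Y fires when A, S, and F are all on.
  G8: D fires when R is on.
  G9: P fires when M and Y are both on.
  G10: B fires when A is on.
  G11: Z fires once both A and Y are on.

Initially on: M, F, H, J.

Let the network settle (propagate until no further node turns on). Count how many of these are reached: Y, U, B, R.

3

G6: H on → K on.
K and F are on, so A fires (G2).
G10: A on → B on.
G3: A and J on → S on.
G7: A, S, and F on → Y on.
A and Y are on, so Z fires (G11).
Z is on, so U fires (G4).
Y: reached.
U: reached.
B: reached.
R would need Y and D (G5), but D never turns on.
Reached: Y, U, and B — 3 of the 4.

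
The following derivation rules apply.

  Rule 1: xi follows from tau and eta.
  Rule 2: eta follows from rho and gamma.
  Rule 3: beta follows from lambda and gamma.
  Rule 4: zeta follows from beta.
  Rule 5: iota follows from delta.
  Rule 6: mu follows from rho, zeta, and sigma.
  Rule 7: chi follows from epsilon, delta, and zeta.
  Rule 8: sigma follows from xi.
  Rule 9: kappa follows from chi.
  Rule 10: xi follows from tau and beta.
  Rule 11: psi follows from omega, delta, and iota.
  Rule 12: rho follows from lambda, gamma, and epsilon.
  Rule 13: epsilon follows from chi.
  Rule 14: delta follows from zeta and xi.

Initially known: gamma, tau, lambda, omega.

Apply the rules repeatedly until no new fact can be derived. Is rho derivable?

rho would need lambda, gamma, and epsilon (Rule 12), but epsilon is never established.

No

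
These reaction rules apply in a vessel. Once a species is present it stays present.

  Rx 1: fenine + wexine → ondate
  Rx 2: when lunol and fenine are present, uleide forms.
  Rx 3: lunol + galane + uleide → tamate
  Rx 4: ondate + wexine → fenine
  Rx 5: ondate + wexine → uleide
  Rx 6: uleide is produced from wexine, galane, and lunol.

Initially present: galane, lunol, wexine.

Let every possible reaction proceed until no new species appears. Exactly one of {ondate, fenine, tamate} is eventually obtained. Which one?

tamate

wexine, galane, and lunol present → uleide forms (Rx 6).
lunol, galane, and uleide present → tamate forms (Rx 3).
ondate would need fenine and wexine (Rx 1), but fenine never forms. fenine would need ondate and wexine (Rx 4), but ondate never forms.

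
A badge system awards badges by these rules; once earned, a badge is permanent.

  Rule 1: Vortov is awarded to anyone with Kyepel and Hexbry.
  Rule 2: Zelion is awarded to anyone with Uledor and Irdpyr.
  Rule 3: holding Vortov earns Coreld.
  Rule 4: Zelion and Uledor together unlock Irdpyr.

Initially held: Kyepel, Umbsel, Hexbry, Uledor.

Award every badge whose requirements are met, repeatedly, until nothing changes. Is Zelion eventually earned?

No

Zelion would need Uledor and Irdpyr (Rule 2), but Irdpyr is never earned.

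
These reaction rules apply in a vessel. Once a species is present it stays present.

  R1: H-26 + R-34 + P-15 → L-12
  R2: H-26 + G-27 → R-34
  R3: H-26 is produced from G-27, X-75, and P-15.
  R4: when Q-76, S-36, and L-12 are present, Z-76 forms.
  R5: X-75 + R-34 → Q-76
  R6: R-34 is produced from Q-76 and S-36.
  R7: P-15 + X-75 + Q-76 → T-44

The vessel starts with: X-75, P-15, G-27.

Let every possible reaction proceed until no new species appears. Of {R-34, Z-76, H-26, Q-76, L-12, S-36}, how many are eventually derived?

4

G-27, X-75, and P-15 present → H-26 forms (R3).
H-26 and G-27 present → R-34 forms (R2).
X-75 and R-34 present → Q-76 forms (R5).
H-26, R-34, and P-15 present → L-12 forms (R1).
R-34: reached.
Z-76 would need Q-76, S-36, and L-12 (R4), but S-36 never forms.
H-26: reached.
Q-76: reached.
L-12: reached.
No rule produces S-36, and it is not given.
Reached: R-34, H-26, Q-76, and L-12 — 4 of the 6.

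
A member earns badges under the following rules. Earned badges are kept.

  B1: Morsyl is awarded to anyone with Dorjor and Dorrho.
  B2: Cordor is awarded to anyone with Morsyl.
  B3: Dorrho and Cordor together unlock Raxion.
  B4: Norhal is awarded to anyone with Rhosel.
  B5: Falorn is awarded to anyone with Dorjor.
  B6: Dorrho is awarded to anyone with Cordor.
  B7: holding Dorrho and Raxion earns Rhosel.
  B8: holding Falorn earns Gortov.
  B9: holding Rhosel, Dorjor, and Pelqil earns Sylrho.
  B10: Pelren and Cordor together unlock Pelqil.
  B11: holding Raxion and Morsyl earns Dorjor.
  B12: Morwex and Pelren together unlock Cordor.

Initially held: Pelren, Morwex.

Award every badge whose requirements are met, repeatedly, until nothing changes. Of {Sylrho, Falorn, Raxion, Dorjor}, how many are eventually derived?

1

With Morwex and Pelren, Cordor is earned (B12).
With Cordor, Dorrho is earned (B6).
With Dorrho and Cordor, Raxion is earned (B3).
Sylrho would need Rhosel, Dorjor, and Pelqil (B9), but Dorjor is never earned.
Falorn would need Dorjor (B5), but Dorjor is never earned.
Raxion: reached.
Dorjor would need Raxion and Morsyl (B11), but Morsyl is never earned.
Reached: Raxion — 1 of the 4.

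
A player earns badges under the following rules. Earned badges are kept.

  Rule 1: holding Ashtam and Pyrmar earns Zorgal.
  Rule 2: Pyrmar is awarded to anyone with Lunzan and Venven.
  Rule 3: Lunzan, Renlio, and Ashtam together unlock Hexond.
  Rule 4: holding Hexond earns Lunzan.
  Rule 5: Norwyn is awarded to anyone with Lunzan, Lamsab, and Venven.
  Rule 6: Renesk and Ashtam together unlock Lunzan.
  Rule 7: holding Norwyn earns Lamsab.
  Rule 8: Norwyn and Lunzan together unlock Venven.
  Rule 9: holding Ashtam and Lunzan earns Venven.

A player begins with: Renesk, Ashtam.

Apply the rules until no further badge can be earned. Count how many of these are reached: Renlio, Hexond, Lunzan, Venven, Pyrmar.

3

With Renesk and Ashtam, Lunzan is earned (Rule 6).
With Ashtam and Lunzan, Venven is earned (Rule 9).
With Lunzan and Venven, Pyrmar is earned (Rule 2).
No rule produces Renlio, and it is not given.
Hexond would need Lunzan, Renlio, and Ashtam (Rule 3), but Renlio is never earned.
Lunzan: reached.
Venven: reached.
Pyrmar: reached.
Reached: Lunzan, Venven, and Pyrmar — 3 of the 5.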